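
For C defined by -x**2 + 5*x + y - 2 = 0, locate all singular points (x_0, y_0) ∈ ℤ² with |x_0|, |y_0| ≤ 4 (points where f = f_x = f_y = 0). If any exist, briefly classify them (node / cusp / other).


No singular points in the scanned grid; C is smooth there.

Compute partial derivatives:
  f_x = 5 - 2*x.
  f_y = 1.
f_y = 1 is a nonzero constant, so f_y never vanishes: no point (x, y) can satisfy f = f_x = f_y = 0. In particular no (x, y) ∈ {−4, ..., 4}² is singular; the curve is smooth.


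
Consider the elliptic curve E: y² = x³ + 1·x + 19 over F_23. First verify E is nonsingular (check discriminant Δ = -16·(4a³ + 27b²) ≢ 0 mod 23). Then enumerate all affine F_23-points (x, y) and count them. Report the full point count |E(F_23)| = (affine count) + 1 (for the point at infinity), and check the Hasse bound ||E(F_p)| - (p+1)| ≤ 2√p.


Affine points = {(2, 11), (2, 12), (3, 7), (3, 16), (4, 8), (4, 15), (7, 1), (7, 22), (11, 2), (11, 21), (17, 2), (17, 21), (18, 2), (18, 21), (20, 9), (20, 14), (21, 3), (21, 20)}; affine count = 18; |E(F_23)| = 19.

Discriminant check: Δ ∝ 4a³ + 27b² = 4·1³ + 27·19² = 4·1 + 27·361 ≡ 22 (mod 23). Nonzero ⇒ E is nonsingular.
For each x ∈ F_23, compute rhs = x³ + 1·x + 19 mod 23, then count y ∈ F_23 with y² ≡ rhs.
  x = 0: rhs = 19, matching y values: none (0 points).
  x = 1: rhs = 21, matching y values: none (0 points).
  x = 2: rhs = 6, matching y values: 11, 12 (2 points).
  x = 3: rhs = 3, matching y values: 7, 16 (2 points).
  x = 4: rhs = 18, matching y values: 8, 15 (2 points).
  x = 5: rhs = 11, matching y values: none (0 points).
  x = 6: rhs = 11, matching y values: none (0 points).
  x = 7: rhs = 1, matching y values: 1, 22 (2 points).
  x = 8: rhs = 10, matching y values: none (0 points).
  x = 9: rhs = 21, matching y values: none (0 points).
  x = 10: rhs = 17, matching y values: none (0 points).
  x = 11: rhs = 4, matching y values: 2, 21 (2 points).
  x = 12: rhs = 11, matching y values: none (0 points).
  x = 13: rhs = 21, matching y values: none (0 points).
  x = 14: rhs = 17, matching y values: none (0 points).
  x = 15: rhs = 5, matching y values: none (0 points).
  x = 16: rhs = 14, matching y values: none (0 points).
  x = 17: rhs = 4, matching y values: 2, 21 (2 points).
  x = 18: rhs = 4, matching y values: 2, 21 (2 points).
  x = 19: rhs = 20, matching y values: none (0 points).
  x = 20: rhs = 12, matching y values: 9, 14 (2 points).
  x = 21: rhs = 9, matching y values: 3, 20 (2 points).
  x = 22: rhs = 17, matching y values: none (0 points).
Total affine count: 18.
Full point count |E(F_23)| = 18 + 1 = 19.
Hasse bound: |19 − (23+1)| = |-5| = 5 ≤ 2√23 ≈ 9.5917 ✓.


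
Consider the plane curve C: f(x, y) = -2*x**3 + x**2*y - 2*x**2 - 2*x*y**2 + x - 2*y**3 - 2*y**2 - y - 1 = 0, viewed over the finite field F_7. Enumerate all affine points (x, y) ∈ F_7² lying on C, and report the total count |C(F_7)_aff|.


Affine F_7-points: {(0, 6), (1, 4), (2, 1), (3, 0), (3, 4), (3, 6), (4, 1), (4, 4), (6, 3), (6, 5), (6, 6)}; count = 11.

For each of the 49 pairs (x, y) ∈ F_7², evaluate f(x, y) mod 7. Record the zeros.
  x = 0: [0↦6, 1↦1, 2↦1, 3↦1, 4↦3, 5↦2, 6↦0]  zeros at y ∈ {6}
  x = 1: [0↦3, 1↦4, 2↦6, 3↦4, 4↦0, 5↦3, 6↦1]  zeros at y ∈ {4}
  x = 2: [0↦5, 1↦0, 2↦6, 3↦4, 4↦3, 5↦5, 6↦5]  zeros at y ∈ {1}
  x = 3: [0↦0, 1↦5, 2↦3, 3↦3, 4↦0, 5↦3, 6↦0]  zeros at y ∈ {0, 4, 6}
  x = 4: [0↦4, 1↦0, 2↦6, 3↦3, 4↦0, 5↦6, 6↦2]  zeros at y ∈ {1, 4}
  x = 5: [0↦5, 1↦1, 2↦3, 3↦6, 4↦5, 5↦2, 6↦6]  zeros at y ∈ ∅
  x = 6: [0↦5, 1↦3, 2↦3, 3↦0, 4↦3, 5↦0, 6↦0]  zeros at y ∈ {3, 5, 6}
Collecting zeros: affine points = {(0, 6), (1, 4), (2, 1), (3, 0), (3, 4), (3, 6), (4, 1), (4, 4), (6, 3), (6, 5), (6, 6)}.
Total count |C(F_7)_aff| = 11.


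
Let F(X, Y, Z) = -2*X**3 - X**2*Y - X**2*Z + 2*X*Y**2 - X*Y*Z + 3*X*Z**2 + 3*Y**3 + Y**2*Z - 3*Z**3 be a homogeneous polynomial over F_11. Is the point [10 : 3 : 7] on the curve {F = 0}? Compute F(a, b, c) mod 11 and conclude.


F(10,3,7) ≡ 8 (mod 11); P is NOT on the curve.

Evaluate F(10, 3, 7) term-by-term (mod 11).
  -2*X**3 ↦ -2·1000·1·1 = -2000
  -X**2*Y ↦ -1·100·3·1 = -300
  -X**2*Z ↦ -1·100·1·7 = -700
  2*X*Y**2 ↦ 2·10·9·1 = 180
  -X*Y*Z ↦ -1·10·3·7 = -210
  3*X*Z**2 ↦ 3·10·1·49 = 1470
  3*Y**3 ↦ 3·1·27·1 = 81
  Y**2*Z ↦ 1·1·9·7 = 63
  -3*Z**3 ↦ -3·1·1·343 = -1029
Sum: F(10, 3, 7) = (-2000) + (-300) + (-700) + (180) + (-210) + (1470) + (81) + (63) + (-1029) = -2445.
Reducing mod 11: -2445 ≡ 8 (mod 11).
Since F(a, b, c) ≡ 8 ≠ 0 (mod 11), P does NOT lie on the curve.


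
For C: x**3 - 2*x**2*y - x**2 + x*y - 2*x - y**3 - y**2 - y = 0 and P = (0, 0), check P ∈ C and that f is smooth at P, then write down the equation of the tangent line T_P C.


Tangent line at P: -2*x - y = 0.

Step 1: f(0, 0) = 0, so P lies on C.
Step 2: partial derivatives
  f_x(x, y) = 3*x**2 - 4*x*y - 2*x + y - 2, f_y(x, y) = -2*x**2 + x - 3*y**2 - 2*y - 1.
  f_x(P) = -2, f_y(P) = -1 (gradient nonzero, so P is smooth).
Step 3: tangent line at P: -2·(x − 0) + -1·(y − 0) = 0.
Expanding: -2*x - y = 0.


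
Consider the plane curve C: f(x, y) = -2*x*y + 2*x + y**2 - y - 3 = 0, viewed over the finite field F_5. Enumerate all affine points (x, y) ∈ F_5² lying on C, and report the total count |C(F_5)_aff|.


Affine F_5-points: {(2, 2), (2, 3), (4, 0), (4, 4)}; count = 4.

For each of the 25 pairs (x, y) ∈ F_5², evaluate f(x, y) mod 5. Record the zeros.
  x = 0: [0↦2, 1↦2, 2↦4, 3↦3, 4↦4]  zeros at y ∈ ∅
  x = 1: [0↦4, 1↦2, 2↦2, 3↦4, 4↦3]  zeros at y ∈ ∅
  x = 2: [0↦1, 1↦2, 2↦0, 3↦0, 4↦2]  zeros at y ∈ {2, 3}
  x = 3: [0↦3, 1↦2, 2↦3, 3↦1, 4↦1]  zeros at y ∈ ∅
  x = 4: [0↦0, 1↦2, 2↦1, 3↦2, 4↦0]  zeros at y ∈ {0, 4}
Collecting zeros: affine points = {(2, 2), (2, 3), (4, 0), (4, 4)}.
Total count |C(F_5)_aff| = 4.


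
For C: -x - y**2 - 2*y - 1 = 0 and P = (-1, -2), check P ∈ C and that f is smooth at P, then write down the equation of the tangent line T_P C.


Tangent line at P: -x + 2*y + 3 = 0.

Step 1: f(-1, -2) = 0, so P lies on C.
Step 2: partial derivatives
  f_x(x, y) = -1, f_y(x, y) = -2*y - 2.
  f_x(P) = -1, f_y(P) = 2 (gradient nonzero, so P is smooth).
Step 3: tangent line at P: -1·(x − -1) + 2·(y − -2) = 0.
Expanding: -x + 2*y + 3 = 0.


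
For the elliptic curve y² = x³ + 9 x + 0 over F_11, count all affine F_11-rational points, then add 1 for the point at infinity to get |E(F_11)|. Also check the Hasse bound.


Affine points = {(0, 0), (2, 2), (2, 9), (4, 1), (4, 10), (5, 4), (5, 7), (8, 1), (8, 10), (10, 1), (10, 10)}; affine count = 11; |E(F_11)| = 12.

Discriminant check: Δ ∝ 4a³ + 27b² = 4·9³ + 27·0² = 4·729 + 27·0 ≡ 1 (mod 11). Nonzero ⇒ E is nonsingular.
For each x ∈ F_11, compute rhs = x³ + 9·x + 0 mod 11, then count y ∈ F_11 with y² ≡ rhs.
  x = 0: rhs = 0, matching y values: 0 (1 points).
  x = 1: rhs = 10, matching y values: none (0 points).
  x = 2: rhs = 4, matching y values: 2, 9 (2 points).
  x = 3: rhs = 10, matching y values: none (0 points).
  x = 4: rhs = 1, matching y values: 1, 10 (2 points).
  x = 5: rhs = 5, matching y values: 4, 7 (2 points).
  x = 6: rhs = 6, matching y values: none (0 points).
  x = 7: rhs = 10, matching y values: none (0 points).
  x = 8: rhs = 1, matching y values: 1, 10 (2 points).
  x = 9: rhs = 7, matching y values: none (0 points).
  x = 10: rhs = 1, matching y values: 1, 10 (2 points).
Total affine count: 11.
Full point count |E(F_11)| = 11 + 1 = 12.
Hasse bound: |12 − (11+1)| = |0| = 0 ≤ 2√11 ≈ 6.6332 ✓.


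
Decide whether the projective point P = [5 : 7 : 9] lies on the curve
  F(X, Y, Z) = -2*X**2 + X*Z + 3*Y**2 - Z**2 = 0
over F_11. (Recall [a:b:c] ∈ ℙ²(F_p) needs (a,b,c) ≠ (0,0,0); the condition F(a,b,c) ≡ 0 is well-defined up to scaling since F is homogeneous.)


F(5,7,9) ≡ 6 (mod 11); P is NOT on the curve.

Evaluate F(5, 7, 9) term-by-term (mod 11).
  -2*X**2 ↦ -2·25·1·1 = -50
  X*Z ↦ 1·5·1·9 = 45
  3*Y**2 ↦ 3·1·49·1 = 147
  -Z**2 ↦ -1·1·1·81 = -81
Sum: F(5, 7, 9) = (-50) + (45) + (147) + (-81) = 61.
Reducing mod 11: 61 ≡ 6 (mod 11).
Since F(a, b, c) ≡ 6 ≠ 0 (mod 11), P does NOT lie on the curve.


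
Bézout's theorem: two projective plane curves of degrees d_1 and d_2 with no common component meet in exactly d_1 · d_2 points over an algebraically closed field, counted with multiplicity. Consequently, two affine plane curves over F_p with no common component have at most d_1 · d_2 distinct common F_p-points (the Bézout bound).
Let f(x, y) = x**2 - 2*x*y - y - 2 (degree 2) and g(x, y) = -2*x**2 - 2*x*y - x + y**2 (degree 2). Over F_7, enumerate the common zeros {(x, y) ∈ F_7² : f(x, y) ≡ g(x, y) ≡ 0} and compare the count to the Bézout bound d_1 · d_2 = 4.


Common zeros: {(3, 0), (3, 6)}; count = 2; Bézout bound = 4.

deg(f) = 2, deg(g) = 2, so Bézout bound = 4.
Scan x ∈ F_7. For each x, list the y ∈ F_7 with f(x, y) ≡ 0 and those with g(x, y) ≡ 0 (mod 7); the common zeros in that column are the intersection.
  x = 0: f ≡ 0 at y ∈ {5}; g ≡ 0 at y ∈ {0}; common: ∅.
  x = 1: f ≡ 0 at y ∈ {2}; g ≡ 0 at y ∈ {3, 6}; common: ∅.
  x = 2: f ≡ 0 at y ∈ {6}; g ≡ 0 at y ∈ {2}; common: ∅.
  x = 3: f ≡ 0 at y ∈ {0, 1, 2, 3, 4, 5, 6}; g ≡ 0 at y ∈ {0, 6}; common: {0, 6}.
  x = 4: f ≡ 0 at y ∈ {0}; g ≡ 0 at y ∈ ∅; common: ∅.
  x = 5: f ≡ 0 at y ∈ {4}; g ≡ 0 at y ∈ ∅; common: ∅.
  x = 6: f ≡ 0 at y ∈ {1}; g ≡ 0 at y ∈ {2, 3}; common: ∅.
Collecting: common zeros = {(3, 0), (3, 6)}, so the count is 2.
Comparison with the Bézout bound: 2 ≤ 4 = deg(f)·deg(g), as expected for curves with no common component (the affine F_7-count falls short of the bound because intersections may lie at infinity, over extension fields, or carry multiplicity).


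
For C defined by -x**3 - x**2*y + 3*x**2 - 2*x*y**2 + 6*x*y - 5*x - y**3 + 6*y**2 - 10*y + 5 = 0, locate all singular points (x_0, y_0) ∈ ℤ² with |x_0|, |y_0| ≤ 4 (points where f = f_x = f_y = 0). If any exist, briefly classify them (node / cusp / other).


Singular points: {(1, 1)}; classification: node.

Compute partial derivatives:
  f_x = -3*x**2 - 2*x*y + 6*x - 2*y**2 + 6*y - 5.
  f_y = -x**2 - 4*x*y + 6*x - 3*y**2 + 12*y - 10.
Scan x_0 ∈ {−4, ..., 4}. For each x_0, f_y(x_0, y) is a polynomial in y; find its integer roots y ∈ {−4, ..., 4}, then test f_x and f at those candidates.
  x = -4: f_y(-4, y) = -3*y**2 + 28*y - 50; no integer root y with |y| ≤ 4.
  x = -3: f_y(-3, y) = -3*y**2 + 24*y - 37; no integer root y with |y| ≤ 4.
  x = -2: f_y(-2, y) = -3*y**2 + 20*y - 26; no integer root y with |y| ≤ 4.
  x = -1: f_y(-1, y) = -3*y**2 + 16*y - 17; no integer root y with |y| ≤ 4.
  x = 0: f_y(0, y) = -3*y**2 + 12*y - 10; no integer root y with |y| ≤ 4.
  x = 1: f_y(1, y) = -3*y**2 + 8*y - 5; vanishes at y ∈ {1}. (1, 1): f_x = 0, f = 0 — SINGULAR.
  x = 2: f_y(2, y) = -3*y**2 + 4*y - 2; no integer root y with |y| ≤ 4.
  x = 3: f_y(3, y) = -3*y**2 - 1; no integer root y with |y| ≤ 4.
  x = 4: f_y(4, y) = -3*y**2 - 4*y - 2; no integer root y with |y| ≤ 4.
Only singular point on the grid: (1, 1).
Classify: substitute x = 1 + u, y = 1 + v and expand: f = -u**3 - u**2*v - u**2 - 2*u*v**2 - v**3 + v**2.
No constant or linear terms (consistent with a singular point). Quadratic part: -u**2 + v**2. Cubic part: -u**3 - u**2*v - 2*u*v**2 - v**3.
The quadratic part v**2 - u**2 = (v − u)(v + u) splits into two distinct linear factors, so there are two distinct tangent lines y − 1 = ±(x − 1) — this is a node (ordinary double point).
Classification: node.


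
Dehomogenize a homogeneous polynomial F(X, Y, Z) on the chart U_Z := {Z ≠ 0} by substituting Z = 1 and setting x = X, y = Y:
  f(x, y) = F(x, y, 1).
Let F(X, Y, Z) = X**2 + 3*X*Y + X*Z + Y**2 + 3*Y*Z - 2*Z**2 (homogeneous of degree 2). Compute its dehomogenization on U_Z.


f(x, y) = x**2 + 3*x*y + x + y**2 + 3*y - 2

On U_Z we set Z = 1. Each monomial c·X^i·Y^j·Z^k in F becomes c·x^i·y^j·1^k = c·x^i·y^j.
Substituting Z = 1: F(X, Y, 1) = x**2 + 3*x*y + x + y**2 + 3*y - 2.
Note: deg(f) ≤ deg(F) = 2; strict inequality happens when F is divisible by Z (lost terms).


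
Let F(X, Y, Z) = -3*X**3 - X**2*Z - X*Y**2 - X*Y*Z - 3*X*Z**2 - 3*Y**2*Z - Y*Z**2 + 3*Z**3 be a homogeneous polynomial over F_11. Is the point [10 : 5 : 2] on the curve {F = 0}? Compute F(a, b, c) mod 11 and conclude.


F(10,5,2) ≡ 1 (mod 11); P is NOT on the curve.

Evaluate F(10, 5, 2) term-by-term (mod 11).
  -3*X**3 ↦ -3·1000·1·1 = -3000
  -X**2*Z ↦ -1·100·1·2 = -200
  -X*Y**2 ↦ -1·10·25·1 = -250
  -X*Y*Z ↦ -1·10·5·2 = -100
  -3*X*Z**2 ↦ -3·10·1·4 = -120
  -3*Y**2*Z ↦ -3·1·25·2 = -150
  -Y*Z**2 ↦ -1·1·5·4 = -20
  3*Z**3 ↦ 3·1·1·8 = 24
Sum: F(10, 5, 2) = (-3000) + (-200) + (-250) + (-100) + (-120) + (-150) + (-20) + (24) = -3816.
Reducing mod 11: -3816 ≡ 1 (mod 11).
Since F(a, b, c) ≡ 1 ≠ 0 (mod 11), P does NOT lie on the curve.


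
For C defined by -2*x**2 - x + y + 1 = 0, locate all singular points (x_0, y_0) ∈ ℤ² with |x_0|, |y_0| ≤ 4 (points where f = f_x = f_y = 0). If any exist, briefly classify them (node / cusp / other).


No singular points in the scanned grid; C is smooth there.

Compute partial derivatives:
  f_x = -4*x - 1.
  f_y = 1.
f_y = 1 is a nonzero constant, so f_y never vanishes: no point (x, y) can satisfy f = f_x = f_y = 0. In particular no (x, y) ∈ {−4, ..., 4}² is singular; the curve is smooth.


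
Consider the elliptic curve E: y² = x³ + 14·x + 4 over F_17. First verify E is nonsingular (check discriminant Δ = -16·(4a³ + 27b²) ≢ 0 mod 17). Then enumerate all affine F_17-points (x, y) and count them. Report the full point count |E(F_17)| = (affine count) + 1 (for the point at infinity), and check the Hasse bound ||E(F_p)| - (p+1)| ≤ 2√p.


Affine points = {(0, 2), (0, 15), (1, 6), (1, 11), (6, 7), (6, 10), (8, 4), (8, 13), (9, 3), (9, 14), (12, 8), (12, 9), (15, 6), (15, 11)}; affine count = 14; |E(F_17)| = 15.

Discriminant check: Δ ∝ 4a³ + 27b² = 4·14³ + 27·4² = 4·2744 + 27·16 ≡ 1 (mod 17). Nonzero ⇒ E is nonsingular.
For each x ∈ F_17, compute rhs = x³ + 14·x + 4 mod 17, then count y ∈ F_17 with y² ≡ rhs.
  x = 0: rhs = 4, matching y values: 2, 15 (2 points).
  x = 1: rhs = 2, matching y values: 6, 11 (2 points).
  x = 2: rhs = 6, matching y values: none (0 points).
  x = 3: rhs = 5, matching y values: none (0 points).
  x = 4: rhs = 5, matching y values: none (0 points).
  x = 5: rhs = 12, matching y values: none (0 points).
  x = 6: rhs = 15, matching y values: 7, 10 (2 points).
  x = 7: rhs = 3, matching y values: none (0 points).
  x = 8: rhs = 16, matching y values: 4, 13 (2 points).
  x = 9: rhs = 9, matching y values: 3, 14 (2 points).
  x = 10: rhs = 5, matching y values: none (0 points).
  x = 11: rhs = 10, matching y values: none (0 points).
  x = 12: rhs = 13, matching y values: 8, 9 (2 points).
  x = 13: rhs = 3, matching y values: none (0 points).
  x = 14: rhs = 3, matching y values: none (0 points).
  x = 15: rhs = 2, matching y values: 6, 11 (2 points).
  x = 16: rhs = 6, matching y values: none (0 points).
Total affine count: 14.
Full point count |E(F_17)| = 14 + 1 = 15.
Hasse bound: |15 − (17+1)| = |-3| = 3 ≤ 2√17 ≈ 8.2462 ✓.


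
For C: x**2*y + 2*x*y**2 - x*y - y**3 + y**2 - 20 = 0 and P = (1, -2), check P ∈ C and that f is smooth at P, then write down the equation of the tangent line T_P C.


Tangent line at P: 6*x - 24*y - 54 = 0.

Step 1: f(1, -2) = 0, so P lies on C.
Step 2: partial derivatives
  f_x(x, y) = 2*x*y + 2*y**2 - y, f_y(x, y) = x**2 + 4*x*y - x - 3*y**2 + 2*y.
  f_x(P) = 6, f_y(P) = -24 (gradient nonzero, so P is smooth).
Step 3: tangent line at P: 6·(x − 1) + -24·(y − -2) = 0.
Expanding: 6*x - 24*y - 54 = 0.


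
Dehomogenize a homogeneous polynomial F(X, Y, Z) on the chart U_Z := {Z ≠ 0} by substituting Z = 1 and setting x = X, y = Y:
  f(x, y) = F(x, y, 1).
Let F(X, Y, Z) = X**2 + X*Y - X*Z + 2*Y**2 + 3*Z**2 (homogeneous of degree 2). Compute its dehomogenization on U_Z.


f(x, y) = x**2 + x*y - x + 2*y**2 + 3

On U_Z we set Z = 1. Each monomial c·X^i·Y^j·Z^k in F becomes c·x^i·y^j·1^k = c·x^i·y^j.
Substituting Z = 1: F(X, Y, 1) = x**2 + x*y - x + 2*y**2 + 3.
Note: deg(f) ≤ deg(F) = 2; strict inequality happens when F is divisible by Z (lost terms).


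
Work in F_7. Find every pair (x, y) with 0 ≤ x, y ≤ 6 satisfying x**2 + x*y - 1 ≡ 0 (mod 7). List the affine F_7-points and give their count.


Affine F_7-points: {(1, 0), (2, 2), (3, 2), (4, 5), (5, 5), (6, 0)}; count = 6.

For each of the 49 pairs (x, y) ∈ F_7², evaluate f(x, y) mod 7. Record the zeros.
  x = 0: [0↦6, 1↦6, 2↦6, 3↦6, 4↦6, 5↦6, 6↦6]  zeros at y ∈ ∅
  x = 1: [0↦0, 1↦1, 2↦2, 3↦3, 4↦4, 5↦5, 6↦6]  zeros at y ∈ {0}
  x = 2: [0↦3, 1↦5, 2↦0, 3↦2, 4↦4, 5↦6, 6↦1]  zeros at y ∈ {2}
  x = 3: [0↦1, 1↦4, 2↦0, 3↦3, 4↦6, 5↦2, 6↦5]  zeros at y ∈ {2}
  x = 4: [0↦1, 1↦5, 2↦2, 3↦6, 4↦3, 5↦0, 6↦4]  zeros at y ∈ {5}
  x = 5: [0↦3, 1↦1, 2↦6, 3↦4, 4↦2, 5↦0, 6↦5]  zeros at y ∈ {5}
  x = 6: [0↦0, 1↦6, 2↦5, 3↦4, 4↦3, 5↦2, 6↦1]  zeros at y ∈ {0}
Collecting zeros: affine points = {(1, 0), (2, 2), (3, 2), (4, 5), (5, 5), (6, 0)}.
Total count |C(F_7)_aff| = 6.


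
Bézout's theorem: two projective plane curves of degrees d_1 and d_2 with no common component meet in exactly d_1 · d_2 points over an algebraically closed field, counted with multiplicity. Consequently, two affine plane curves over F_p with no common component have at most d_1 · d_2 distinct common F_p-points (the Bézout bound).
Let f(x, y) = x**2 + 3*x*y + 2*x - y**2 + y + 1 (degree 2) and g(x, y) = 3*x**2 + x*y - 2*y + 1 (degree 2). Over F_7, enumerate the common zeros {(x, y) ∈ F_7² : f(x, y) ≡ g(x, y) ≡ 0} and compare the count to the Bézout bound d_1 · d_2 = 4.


Common zeros: {(5, 5)}; count = 1; Bézout bound = 4.

deg(f) = 2, deg(g) = 2, so Bézout bound = 4.
Scan x ∈ F_7. For each x, list the y ∈ F_7 with f(x, y) ≡ 0 and those with g(x, y) ≡ 0 (mod 7); the common zeros in that column are the intersection.
  x = 0: f ≡ 0 at y ∈ ∅; g ≡ 0 at y ∈ {4}; common: ∅.
  x = 1: f ≡ 0 at y ∈ {1, 3}; g ≡ 0 at y ∈ {4}; common: ∅.
  x = 2: f ≡ 0 at y ∈ {3, 4}; g ≡ 0 at y ∈ ∅; common: ∅.
  x = 3: f ≡ 0 at y ∈ ∅; g ≡ 0 at y ∈ {0}; common: ∅.
  x = 4: f ≡ 0 at y ∈ ∅; g ≡ 0 at y ∈ {0}; common: ∅.
  x = 5: f ≡ 0 at y ∈ {4, 5}; g ≡ 0 at y ∈ {5}; common: {5}.
  x = 6: f ≡ 0 at y ∈ {0, 5}; g ≡ 0 at y ∈ {6}; common: ∅.
Collecting: common zeros = {(5, 5)}, so the count is 1.
Comparison with the Bézout bound: 1 ≤ 4 = deg(f)·deg(g), as expected for curves with no common component (the affine F_7-count falls short of the bound because intersections may lie at infinity, over extension fields, or carry multiplicity).


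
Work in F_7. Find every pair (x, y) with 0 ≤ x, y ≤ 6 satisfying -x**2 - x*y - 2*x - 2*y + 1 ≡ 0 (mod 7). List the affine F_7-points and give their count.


Affine F_7-points: {(0, 4), (1, 4), (2, 0), (3, 0), (4, 2), (6, 2)}; count = 6.

For each of the 49 pairs (x, y) ∈ F_7², evaluate f(x, y) mod 7. Record the zeros.
  x = 0: [0↦1, 1↦6, 2↦4, 3↦2, 4↦0, 5↦5, 6↦3]  zeros at y ∈ {4}
  x = 1: [0↦5, 1↦2, 2↦6, 3↦3, 4↦0, 5↦4, 6↦1]  zeros at y ∈ {4}
  x = 2: [0↦0, 1↦3, 2↦6, 3↦2, 4↦5, 5↦1, 6↦4]  zeros at y ∈ {0}
  x = 3: [0↦0, 1↦2, 2↦4, 3↦6, 4↦1, 5↦3, 6↦5]  zeros at y ∈ {0}
  x = 4: [0↦5, 1↦6, 2↦0, 3↦1, 4↦2, 5↦3, 6↦4]  zeros at y ∈ {2}
  x = 5: [0↦1, 1↦1, 2↦1, 3↦1, 4↦1, 5↦1, 6↦1]  zeros at y ∈ ∅
  x = 6: [0↦2, 1↦1, 2↦0, 3↦6, 4↦5, 5↦4, 6↦3]  zeros at y ∈ {2}
Collecting zeros: affine points = {(0, 4), (1, 4), (2, 0), (3, 0), (4, 2), (6, 2)}.
Total count |C(F_7)_aff| = 6.


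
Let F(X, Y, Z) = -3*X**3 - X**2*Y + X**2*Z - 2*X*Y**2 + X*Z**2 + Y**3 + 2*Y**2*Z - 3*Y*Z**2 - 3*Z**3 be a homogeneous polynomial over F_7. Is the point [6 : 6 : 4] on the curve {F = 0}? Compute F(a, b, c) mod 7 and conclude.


F(6,6,4) ≡ 4 (mod 7); P is NOT on the curve.

Evaluate F(6, 6, 4) term-by-term (mod 7).
  -3*X**3 ↦ -3·216·1·1 = -648
  -X**2*Y ↦ -1·36·6·1 = -216
  X**2*Z ↦ 1·36·1·4 = 144
  -2*X*Y**2 ↦ -2·6·36·1 = -432
  X*Z**2 ↦ 1·6·1·16 = 96
  Y**3 ↦ 1·1·216·1 = 216
  2*Y**2*Z ↦ 2·1·36·4 = 288
  -3*Y*Z**2 ↦ -3·1·6·16 = -288
  -3*Z**3 ↦ -3·1·1·64 = -192
Sum: F(6, 6, 4) = (-648) + (-216) + (144) + (-432) + (96) + (216) + (288) + (-288) + (-192) = -1032.
Reducing mod 7: -1032 ≡ 4 (mod 7).
Since F(a, b, c) ≡ 4 ≠ 0 (mod 7), P does NOT lie on the curve.


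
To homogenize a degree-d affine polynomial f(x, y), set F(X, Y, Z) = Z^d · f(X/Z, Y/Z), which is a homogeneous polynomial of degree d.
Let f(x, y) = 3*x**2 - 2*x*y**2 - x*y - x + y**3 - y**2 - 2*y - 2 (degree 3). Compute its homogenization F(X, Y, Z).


F(X, Y, Z) = 3*X**2*Z - 2*X*Y**2 - X*Y*Z - X*Z**2 + Y**3 - Y**2*Z - 2*Y*Z**2 - 2*Z**3

deg(f) = 3.
Substitute x = X/Z, y = Y/Z into f, then multiply by Z^3.
  monomial 3·x^2·y^0 ↦ 3·X^2·Y^0·Z^1.
  monomial -2·x^1·y^2 ↦ -2·X^1·Y^2·Z^0.
  monomial -1·x^1·y^1 ↦ -1·X^1·Y^1·Z^1.
  monomial -1·x^1·y^0 ↦ -1·X^1·Y^0·Z^2.
  monomial 1·x^0·y^3 ↦ 1·X^0·Y^3·Z^0.
  monomial -1·x^0·y^2 ↦ -1·X^0·Y^2·Z^1.
  monomial -2·x^0·y^1 ↦ -2·X^0·Y^1·Z^2.
  monomial -2·x^0·y^0 ↦ -2·X^0·Y^0·Z^3.
Collecting: F(X, Y, Z) = 3*X**2*Z - 2*X*Y**2 - X*Y*Z - X*Z**2 + Y**3 - Y**2*Z - 2*Y*Z**2 - 2*Z**3.


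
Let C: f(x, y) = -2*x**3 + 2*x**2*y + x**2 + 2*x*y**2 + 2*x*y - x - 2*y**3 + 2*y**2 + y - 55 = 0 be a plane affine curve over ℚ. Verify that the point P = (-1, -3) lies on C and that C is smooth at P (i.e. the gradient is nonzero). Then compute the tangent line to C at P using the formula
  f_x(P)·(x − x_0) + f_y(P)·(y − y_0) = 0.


Tangent line at P: 15*x - 53*y - 144 = 0.

Step 1: f(-1, -3) = 0, so P lies on C.
Step 2: partial derivatives
  f_x(x, y) = -6*x**2 + 4*x*y + 2*x + 2*y**2 + 2*y - 1, f_y(x, y) = 2*x**2 + 4*x*y + 2*x - 6*y**2 + 4*y + 1.
  f_x(P) = 15, f_y(P) = -53 (gradient nonzero, so P is smooth).
Step 3: tangent line at P: 15·(x − -1) + -53·(y − -3) = 0.
Expanding: 15*x - 53*y - 144 = 0.


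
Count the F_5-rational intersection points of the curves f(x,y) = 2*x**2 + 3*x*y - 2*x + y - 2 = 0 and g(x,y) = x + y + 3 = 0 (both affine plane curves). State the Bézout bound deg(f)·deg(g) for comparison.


Common zeros: {(0, 2), (3, 4)}; count = 2; Bézout bound = 2.

deg(f) = 2, deg(g) = 1, so Bézout bound = 2.
Scan x ∈ F_5. For each x, list the y ∈ F_5 with f(x, y) ≡ 0 and those with g(x, y) ≡ 0 (mod 5); the common zeros in that column are the intersection.
  x = 0: f ≡ 0 at y ∈ {2}; g ≡ 0 at y ∈ {2}; common: {2}.
  x = 1: f ≡ 0 at y ∈ {3}; g ≡ 0 at y ∈ {1}; common: ∅.
  x = 2: f ≡ 0 at y ∈ {4}; g ≡ 0 at y ∈ {0}; common: ∅.
  x = 3: f ≡ 0 at y ∈ {0, 1, 2, 3, 4}; g ≡ 0 at y ∈ {4}; common: {4}.
  x = 4: f ≡ 0 at y ∈ {1}; g ≡ 0 at y ∈ {3}; common: ∅.
Collecting: common zeros = {(0, 2), (3, 4)}, so the count is 2.
Comparison with the Bézout bound: 2 ≤ 2 = deg(f)·deg(g), as expected for curves with no common component (the bound is attained).


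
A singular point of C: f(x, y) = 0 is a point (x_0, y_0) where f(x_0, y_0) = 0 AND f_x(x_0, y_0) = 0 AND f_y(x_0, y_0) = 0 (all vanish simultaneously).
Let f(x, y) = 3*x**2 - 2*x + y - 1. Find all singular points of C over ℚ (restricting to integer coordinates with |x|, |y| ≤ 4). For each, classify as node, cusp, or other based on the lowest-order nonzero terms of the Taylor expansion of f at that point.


No singular points in the scanned grid; C is smooth there.

Compute partial derivatives:
  f_x = 6*x - 2.
  f_y = 1.
f_y = 1 is a nonzero constant, so f_y never vanishes: no point (x, y) can satisfy f = f_x = f_y = 0. In particular no (x, y) ∈ {−4, ..., 4}² is singular; the curve is smooth.


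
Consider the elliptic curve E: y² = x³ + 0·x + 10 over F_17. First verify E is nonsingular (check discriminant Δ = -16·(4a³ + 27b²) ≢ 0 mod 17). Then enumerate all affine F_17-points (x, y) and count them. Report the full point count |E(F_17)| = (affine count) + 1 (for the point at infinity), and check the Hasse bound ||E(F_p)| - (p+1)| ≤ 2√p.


Affine points = {(2, 1), (2, 16), (5, 4), (5, 13), (7, 8), (7, 9), (9, 5), (9, 12), (11, 7), (11, 10), (12, 2), (12, 15), (14, 0), (15, 6), (15, 11), (16, 3), (16, 14)}; affine count = 17; |E(F_17)| = 18.

Discriminant check: Δ ∝ 4a³ + 27b² = 4·0³ + 27·10² = 4·0 + 27·100 ≡ 14 (mod 17). Nonzero ⇒ E is nonsingular.
For each x ∈ F_17, compute rhs = x³ + 0·x + 10 mod 17, then count y ∈ F_17 with y² ≡ rhs.
  x = 0: rhs = 10, matching y values: none (0 points).
  x = 1: rhs = 11, matching y values: none (0 points).
  x = 2: rhs = 1, matching y values: 1, 16 (2 points).
  x = 3: rhs = 3, matching y values: none (0 points).
  x = 4: rhs = 6, matching y values: none (0 points).
  x = 5: rhs = 16, matching y values: 4, 13 (2 points).
  x = 6: rhs = 5, matching y values: none (0 points).
  x = 7: rhs = 13, matching y values: 8, 9 (2 points).
  x = 8: rhs = 12, matching y values: none (0 points).
  x = 9: rhs = 8, matching y values: 5, 12 (2 points).
  x = 10: rhs = 7, matching y values: none (0 points).
  x = 11: rhs = 15, matching y values: 7, 10 (2 points).
  x = 12: rhs = 4, matching y values: 2, 15 (2 points).
  x = 13: rhs = 14, matching y values: none (0 points).
  x = 14: rhs = 0, matching y values: 0 (1 points).
  x = 15: rhs = 2, matching y values: 6, 11 (2 points).
  x = 16: rhs = 9, matching y values: 3, 14 (2 points).
Total affine count: 17.
Full point count |E(F_17)| = 17 + 1 = 18.
Hasse bound: |18 − (17+1)| = |0| = 0 ≤ 2√17 ≈ 8.2462 ✓.


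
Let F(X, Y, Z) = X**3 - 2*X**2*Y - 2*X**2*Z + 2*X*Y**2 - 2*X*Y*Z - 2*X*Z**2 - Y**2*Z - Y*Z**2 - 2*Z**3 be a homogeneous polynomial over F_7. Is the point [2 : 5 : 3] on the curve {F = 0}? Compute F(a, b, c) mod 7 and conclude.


F(2,5,3) ≡ 5 (mod 7); P is NOT on the curve.

Evaluate F(2, 5, 3) term-by-term (mod 7).
  X**3 ↦ 1·8·1·1 = 8
  -2*X**2*Y ↦ -2·4·5·1 = -40
  -2*X**2*Z ↦ -2·4·1·3 = -24
  2*X*Y**2 ↦ 2·2·25·1 = 100
  -2*X*Y*Z ↦ -2·2·5·3 = -60
  -2*X*Z**2 ↦ -2·2·1·9 = -36
  -Y**2*Z ↦ -1·1·25·3 = -75
  -Y*Z**2 ↦ -1·1·5·9 = -45
  -2*Z**3 ↦ -2·1·1·27 = -54
Sum: F(2, 5, 3) = (8) + (-40) + (-24) + (100) + (-60) + (-36) + (-75) + (-45) + (-54) = -226.
Reducing mod 7: -226 ≡ 5 (mod 7).
Since F(a, b, c) ≡ 5 ≠ 0 (mod 7), P does NOT lie on the curve.


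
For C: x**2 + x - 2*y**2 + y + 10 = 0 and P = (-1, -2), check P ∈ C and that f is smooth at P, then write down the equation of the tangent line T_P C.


Tangent line at P: -x + 9*y + 17 = 0.

Step 1: f(-1, -2) = 0, so P lies on C.
Step 2: partial derivatives
  f_x(x, y) = 2*x + 1, f_y(x, y) = 1 - 4*y.
  f_x(P) = -1, f_y(P) = 9 (gradient nonzero, so P is smooth).
Step 3: tangent line at P: -1·(x − -1) + 9·(y − -2) = 0.
Expanding: -x + 9*y + 17 = 0.


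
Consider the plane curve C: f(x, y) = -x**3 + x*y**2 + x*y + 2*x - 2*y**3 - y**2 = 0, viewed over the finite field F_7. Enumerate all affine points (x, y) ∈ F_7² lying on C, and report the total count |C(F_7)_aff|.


Affine F_7-points: {(0, 0), (0, 3), (1, 1), (3, 0), (3, 4), (4, 0), (5, 2), (6, 6)}; count = 8.

For each of the 49 pairs (x, y) ∈ F_7², evaluate f(x, y) mod 7. Record the zeros.
  x = 0: [0↦0, 1↦4, 2↦1, 3↦0, 4↦3, 5↦5, 6↦1]  zeros at y ∈ {0, 3}
  x = 1: [0↦1, 1↦0, 2↦1, 3↦6, 4↦3, 5↦1, 6↦2]  zeros at y ∈ {1}
  x = 2: [0↦3, 1↦4, 2↦2, 3↦6, 4↦4, 5↦5, 6↦4]  zeros at y ∈ ∅
  x = 3: [0↦0, 1↦3, 2↦5, 3↦1, 4↦0, 5↦4, 6↦1]  zeros at y ∈ {0, 4}
  x = 4: [0↦0, 1↦5, 2↦4, 3↦6, 4↦6, 5↦6, 6↦1]  zeros at y ∈ {0}
  x = 5: [0↦4, 1↦4, 2↦0, 3↦1, 4↦2, 5↦5, 6↦5]  zeros at y ∈ {2}
  x = 6: [0↦6, 1↦1, 2↦1, 3↦1, 4↦3, 5↦2, 6↦0]  zeros at y ∈ {6}
Collecting zeros: affine points = {(0, 0), (0, 3), (1, 1), (3, 0), (3, 4), (4, 0), (5, 2), (6, 6)}.
Total count |C(F_7)_aff| = 8.


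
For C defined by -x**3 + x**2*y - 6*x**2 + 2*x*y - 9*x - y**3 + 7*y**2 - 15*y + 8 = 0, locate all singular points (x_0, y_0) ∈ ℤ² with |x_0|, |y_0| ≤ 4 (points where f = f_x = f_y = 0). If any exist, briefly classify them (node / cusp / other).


Singular points: {(-1, 2)}; classification: node.

Compute partial derivatives:
  f_x = -3*x**2 + 2*x*y - 12*x + 2*y - 9.
  f_y = x**2 + 2*x - 3*y**2 + 14*y - 15.
Scan x_0 ∈ {−4, ..., 4}. For each x_0, f_y(x_0, y) is a polynomial in y; find its integer roots y ∈ {−4, ..., 4}, then test f_x and f at those candidates.
  x = -4: f_y(-4, y) = -3*y**2 + 14*y - 7; no integer root y with |y| ≤ 4.
  x = -3: f_y(-3, y) = -3*y**2 + 14*y - 12; no integer root y with |y| ≤ 4.
  x = -2: f_y(-2, y) = -3*y**2 + 14*y - 15; vanishes at y ∈ {3}. (-2, 3): f_x = -3 ≠ 0.
  x = -1: f_y(-1, y) = -3*y**2 + 14*y - 16; vanishes at y ∈ {2}. (-1, 2): f_x = 0, f = 0 — SINGULAR.
  x = 0: f_y(0, y) = -3*y**2 + 14*y - 15; vanishes at y ∈ {3}. (0, 3): f_x = -3 ≠ 0.
  x = 1: f_y(1, y) = -3*y**2 + 14*y - 12; no integer root y with |y| ≤ 4.
  x = 2: f_y(2, y) = -3*y**2 + 14*y - 7; no integer root y with |y| ≤ 4.
  x = 3: f_y(3, y) = -3*y**2 + 14*y; vanishes at y ∈ {0}. (3, 0): f_x = -72 ≠ 0.
  x = 4: f_y(4, y) = -3*y**2 + 14*y + 9; no integer root y with |y| ≤ 4.
Only singular point on the grid: (-1, 2).
Classify: substitute x = -1 + u, y = 2 + v and expand: f = -u**3 + u**2*v - u**2 - v**3 + v**2.
No constant or linear terms (consistent with a singular point). Quadratic part: -u**2 + v**2. Cubic part: -u**3 + u**2*v - v**3.
The quadratic part v**2 - u**2 = (v − u)(v + u) splits into two distinct linear factors, so there are two distinct tangent lines y − 2 = ±(x − -1) — this is a node (ordinary double point).
Classification: node.


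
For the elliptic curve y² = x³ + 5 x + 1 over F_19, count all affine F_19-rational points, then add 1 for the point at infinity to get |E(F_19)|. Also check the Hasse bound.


Affine points = {(0, 1), (0, 18), (1, 8), (1, 11), (2, 0), (3, 9), (3, 10), (4, 3), (4, 16), (6, 0), (10, 5), (10, 14), (11, 0), (16, 4), (16, 15)}; affine count = 15; |E(F_19)| = 16.

Discriminant check: Δ ∝ 4a³ + 27b² = 4·5³ + 27·1² = 4·125 + 27·1 ≡ 14 (mod 19). Nonzero ⇒ E is nonsingular.
For each x ∈ F_19, compute rhs = x³ + 5·x + 1 mod 19, then count y ∈ F_19 with y² ≡ rhs.
  x = 0: rhs = 1, matching y values: 1, 18 (2 points).
  x = 1: rhs = 7, matching y values: 8, 11 (2 points).
  x = 2: rhs = 0, matching y values: 0 (1 points).
  x = 3: rhs = 5, matching y values: 9, 10 (2 points).
  x = 4: rhs = 9, matching y values: 3, 16 (2 points).
  x = 5: rhs = 18, matching y values: none (0 points).
  x = 6: rhs = 0, matching y values: 0 (1 points).
  x = 7: rhs = 18, matching y values: none (0 points).
  x = 8: rhs = 2, matching y values: none (0 points).
  x = 9: rhs = 15, matching y values: none (0 points).
  x = 10: rhs = 6, matching y values: 5, 14 (2 points).
  x = 11: rhs = 0, matching y values: 0 (1 points).
  x = 12: rhs = 3, matching y values: none (0 points).
  x = 13: rhs = 2, matching y values: none (0 points).
  x = 14: rhs = 3, matching y values: none (0 points).
  x = 15: rhs = 12, matching y values: none (0 points).
  x = 16: rhs = 16, matching y values: 4, 15 (2 points).
  x = 17: rhs = 2, matching y values: none (0 points).
  x = 18: rhs = 14, matching y values: none (0 points).
Total affine count: 15.
Full point count |E(F_19)| = 15 + 1 = 16.
Hasse bound: |16 − (19+1)| = |-4| = 4 ≤ 2√19 ≈ 8.7178 ✓.


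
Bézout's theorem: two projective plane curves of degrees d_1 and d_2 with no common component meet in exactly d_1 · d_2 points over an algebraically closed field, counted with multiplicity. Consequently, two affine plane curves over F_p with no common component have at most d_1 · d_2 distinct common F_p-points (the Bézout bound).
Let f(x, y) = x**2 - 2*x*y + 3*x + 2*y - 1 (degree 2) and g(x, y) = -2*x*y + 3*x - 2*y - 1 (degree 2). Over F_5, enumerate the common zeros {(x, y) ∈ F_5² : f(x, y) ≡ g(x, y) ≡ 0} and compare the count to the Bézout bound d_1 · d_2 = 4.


Common zeros: ∅; count = 0; Bézout bound = 4.

deg(f) = 2, deg(g) = 2, so Bézout bound = 4.
Scan x ∈ F_5. For each x, list the y ∈ F_5 with f(x, y) ≡ 0 and those with g(x, y) ≡ 0 (mod 5); the common zeros in that column are the intersection.
  x = 0: f ≡ 0 at y ∈ {3}; g ≡ 0 at y ∈ {2}; common: ∅.
  x = 1: f ≡ 0 at y ∈ ∅; g ≡ 0 at y ∈ {3}; common: ∅.
  x = 2: f ≡ 0 at y ∈ {2}; g ≡ 0 at y ∈ {0}; common: ∅.
  x = 3: f ≡ 0 at y ∈ {3}; g ≡ 0 at y ∈ {1}; common: ∅.
  x = 4: f ≡ 0 at y ∈ {2}; g ≡ 0 at y ∈ ∅; common: ∅.
Collecting: common zeros = ∅, so the count is 0.
Comparison with the Bézout bound: 0 ≤ 4 = deg(f)·deg(g), as expected for curves with no common component (the affine F_5-count falls short of the bound because intersections may lie at infinity, over extension fields, or carry multiplicity).


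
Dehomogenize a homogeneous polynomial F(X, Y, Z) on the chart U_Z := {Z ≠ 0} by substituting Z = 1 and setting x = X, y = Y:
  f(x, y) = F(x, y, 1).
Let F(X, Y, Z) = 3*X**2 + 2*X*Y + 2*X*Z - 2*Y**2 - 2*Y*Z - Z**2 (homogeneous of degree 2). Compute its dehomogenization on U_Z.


f(x, y) = 3*x**2 + 2*x*y + 2*x - 2*y**2 - 2*y - 1

On U_Z we set Z = 1. Each monomial c·X^i·Y^j·Z^k in F becomes c·x^i·y^j·1^k = c·x^i·y^j.
Substituting Z = 1: F(X, Y, 1) = 3*x**2 + 2*x*y + 2*x - 2*y**2 - 2*y - 1.
Note: deg(f) ≤ deg(F) = 2; strict inequality happens when F is divisible by Z (lost terms).


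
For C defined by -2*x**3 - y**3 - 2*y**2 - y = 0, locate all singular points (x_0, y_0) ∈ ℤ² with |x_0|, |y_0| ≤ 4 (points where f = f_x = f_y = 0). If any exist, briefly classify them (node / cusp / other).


Singular points: {(0, -1)}; classification: cusp.

Compute partial derivatives:
  f_x = -6*x**2.
  f_y = -3*y**2 - 4*y - 1.
Scan x_0 ∈ {−4, ..., 4}. For each x_0, f_y(x_0, y) is a polynomial in y; find its integer roots y ∈ {−4, ..., 4}, then test f_x and f at those candidates.
  x = -4: f_y(-4, y) = -3*y**2 - 4*y - 1; vanishes at y ∈ {-1}. (-4, -1): f_x = -96 ≠ 0.
  x = -3: f_y(-3, y) = -3*y**2 - 4*y - 1; vanishes at y ∈ {-1}. (-3, -1): f_x = -54 ≠ 0.
  x = -2: f_y(-2, y) = -3*y**2 - 4*y - 1; vanishes at y ∈ {-1}. (-2, -1): f_x = -24 ≠ 0.
  x = -1: f_y(-1, y) = -3*y**2 - 4*y - 1; vanishes at y ∈ {-1}. (-1, -1): f_x = -6 ≠ 0.
  x = 0: f_y(0, y) = -3*y**2 - 4*y - 1; vanishes at y ∈ {-1}. (0, -1): f_x = 0, f = 0 — SINGULAR.
  x = 1: f_y(1, y) = -3*y**2 - 4*y - 1; vanishes at y ∈ {-1}. (1, -1): f_x = -6 ≠ 0.
  x = 2: f_y(2, y) = -3*y**2 - 4*y - 1; vanishes at y ∈ {-1}. (2, -1): f_x = -24 ≠ 0.
  x = 3: f_y(3, y) = -3*y**2 - 4*y - 1; vanishes at y ∈ {-1}. (3, -1): f_x = -54 ≠ 0.
  x = 4: f_y(4, y) = -3*y**2 - 4*y - 1; vanishes at y ∈ {-1}. (4, -1): f_x = -96 ≠ 0.
Only singular point on the grid: (0, -1).
Classify: substitute x = 0 + u, y = -1 + v and expand: f = -2*u**3 - v**3 + v**2.
No constant or linear terms (consistent with a singular point). Quadratic part: v**2. Cubic part: -2*u**3 - v**3.
The quadratic part v**2 is a perfect square, so there is a single (double) tangent line v = 0, i.e. y = -1. Restricting the cubic part to that line (v = 0) leaves -2*u**3 ≠ 0, so f is not divisible by v and the branch is v² ≈ 2*u**3 to lowest order — this is a cusp.
Classification: cusp.


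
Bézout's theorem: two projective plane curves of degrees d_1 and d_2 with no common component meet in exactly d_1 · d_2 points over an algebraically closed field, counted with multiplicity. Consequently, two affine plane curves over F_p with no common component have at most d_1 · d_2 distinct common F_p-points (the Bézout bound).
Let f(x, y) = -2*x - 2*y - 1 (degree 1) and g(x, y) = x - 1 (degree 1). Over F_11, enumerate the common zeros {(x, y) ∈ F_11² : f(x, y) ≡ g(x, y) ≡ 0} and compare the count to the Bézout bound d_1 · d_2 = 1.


Common zeros: {(1, 4)}; count = 1; Bézout bound = 1.

deg(f) = 1, deg(g) = 1, so Bézout bound = 1.
Scan x ∈ F_11. For each x, list the y ∈ F_11 with f(x, y) ≡ 0 and those with g(x, y) ≡ 0 (mod 11); the common zeros in that column are the intersection.
  x = 0: f ≡ 0 at y ∈ {5}; g ≡ 0 at y ∈ ∅; common: ∅.
  x = 1: f ≡ 0 at y ∈ {4}; g ≡ 0 at y ∈ {0, 1, 2, 3, 4, 5, 6, 7, 8, 9, 10}; common: {4}.
  x = 2: f ≡ 0 at y ∈ {3}; g ≡ 0 at y ∈ ∅; common: ∅.
  x = 3: f ≡ 0 at y ∈ {2}; g ≡ 0 at y ∈ ∅; common: ∅.
  x = 4: f ≡ 0 at y ∈ {1}; g ≡ 0 at y ∈ ∅; common: ∅.
  x = 5: f ≡ 0 at y ∈ {0}; g ≡ 0 at y ∈ ∅; common: ∅.
  x = 6: f ≡ 0 at y ∈ {10}; g ≡ 0 at y ∈ ∅; common: ∅.
  x = 7: f ≡ 0 at y ∈ {9}; g ≡ 0 at y ∈ ∅; common: ∅.
  x = 8: f ≡ 0 at y ∈ {8}; g ≡ 0 at y ∈ ∅; common: ∅.
  x = 9: f ≡ 0 at y ∈ {7}; g ≡ 0 at y ∈ ∅; common: ∅.
  x = 10: f ≡ 0 at y ∈ {6}; g ≡ 0 at y ∈ ∅; common: ∅.
Collecting: common zeros = {(1, 4)}, so the count is 1.
Comparison with the Bézout bound: 1 ≤ 1 = deg(f)·deg(g), as expected for curves with no common component (the bound is attained).


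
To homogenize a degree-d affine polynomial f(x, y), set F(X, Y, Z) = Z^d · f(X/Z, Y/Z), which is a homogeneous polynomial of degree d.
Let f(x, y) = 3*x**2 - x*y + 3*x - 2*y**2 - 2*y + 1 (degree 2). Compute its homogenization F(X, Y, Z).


F(X, Y, Z) = 3*X**2 - X*Y + 3*X*Z - 2*Y**2 - 2*Y*Z + Z**2

deg(f) = 2.
Substitute x = X/Z, y = Y/Z into f, then multiply by Z^2.
  monomial 3·x^2·y^0 ↦ 3·X^2·Y^0·Z^0.
  monomial -1·x^1·y^1 ↦ -1·X^1·Y^1·Z^0.
  monomial 3·x^1·y^0 ↦ 3·X^1·Y^0·Z^1.
  monomial -2·x^0·y^2 ↦ -2·X^0·Y^2·Z^0.
  monomial -2·x^0·y^1 ↦ -2·X^0·Y^1·Z^1.
  monomial 1·x^0·y^0 ↦ 1·X^0·Y^0·Z^2.
Collecting: F(X, Y, Z) = 3*X**2 - X*Y + 3*X*Z - 2*Y**2 - 2*Y*Z + Z**2.


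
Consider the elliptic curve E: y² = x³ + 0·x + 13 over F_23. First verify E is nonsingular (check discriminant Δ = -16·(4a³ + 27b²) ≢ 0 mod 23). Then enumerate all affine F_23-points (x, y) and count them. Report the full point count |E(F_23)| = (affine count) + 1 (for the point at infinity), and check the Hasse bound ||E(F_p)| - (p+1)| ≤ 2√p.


Affine points = {(0, 6), (0, 17), (4, 10), (4, 13), (5, 0), (9, 11), (9, 12), (10, 1), (10, 22), (12, 4), (12, 19), (13, 5), (13, 18), (17, 2), (17, 21), (18, 7), (18, 16), (19, 8), (19, 15), (20, 3), (20, 20), (22, 9), (22, 14)}; affine count = 23; |E(F_23)| = 24.

Discriminant check: Δ ∝ 4a³ + 27b² = 4·0³ + 27·13² = 4·0 + 27·169 ≡ 9 (mod 23). Nonzero ⇒ E is nonsingular.
For each x ∈ F_23, compute rhs = x³ + 0·x + 13 mod 23, then count y ∈ F_23 with y² ≡ rhs.
  x = 0: rhs = 13, matching y values: 6, 17 (2 points).
  x = 1: rhs = 14, matching y values: none (0 points).
  x = 2: rhs = 21, matching y values: none (0 points).
  x = 3: rhs = 17, matching y values: none (0 points).
  x = 4: rhs = 8, matching y values: 10, 13 (2 points).
  x = 5: rhs = 0, matching y values: 0 (1 points).
  x = 6: rhs = 22, matching y values: none (0 points).
  x = 7: rhs = 11, matching y values: none (0 points).
  x = 8: rhs = 19, matching y values: none (0 points).
  x = 9: rhs = 6, matching y values: 11, 12 (2 points).
  x = 10: rhs = 1, matching y values: 1, 22 (2 points).
  x = 11: rhs = 10, matching y values: none (0 points).
  x = 12: rhs = 16, matching y values: 4, 19 (2 points).
  x = 13: rhs = 2, matching y values: 5, 18 (2 points).
  x = 14: rhs = 20, matching y values: none (0 points).
  x = 15: rhs = 7, matching y values: none (0 points).
  x = 16: rhs = 15, matching y values: none (0 points).
  x = 17: rhs = 4, matching y values: 2, 21 (2 points).
  x = 18: rhs = 3, matching y values: 7, 16 (2 points).
  x = 19: rhs = 18, matching y values: 8, 15 (2 points).
  x = 20: rhs = 9, matching y values: 3, 20 (2 points).
  x = 21: rhs = 5, matching y values: none (0 points).
  x = 22: rhs = 12, matching y values: 9, 14 (2 points).
Total affine count: 23.
Full point count |E(F_23)| = 23 + 1 = 24.
Hasse bound: |24 − (23+1)| = |0| = 0 ≤ 2√23 ≈ 9.5917 ✓.
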